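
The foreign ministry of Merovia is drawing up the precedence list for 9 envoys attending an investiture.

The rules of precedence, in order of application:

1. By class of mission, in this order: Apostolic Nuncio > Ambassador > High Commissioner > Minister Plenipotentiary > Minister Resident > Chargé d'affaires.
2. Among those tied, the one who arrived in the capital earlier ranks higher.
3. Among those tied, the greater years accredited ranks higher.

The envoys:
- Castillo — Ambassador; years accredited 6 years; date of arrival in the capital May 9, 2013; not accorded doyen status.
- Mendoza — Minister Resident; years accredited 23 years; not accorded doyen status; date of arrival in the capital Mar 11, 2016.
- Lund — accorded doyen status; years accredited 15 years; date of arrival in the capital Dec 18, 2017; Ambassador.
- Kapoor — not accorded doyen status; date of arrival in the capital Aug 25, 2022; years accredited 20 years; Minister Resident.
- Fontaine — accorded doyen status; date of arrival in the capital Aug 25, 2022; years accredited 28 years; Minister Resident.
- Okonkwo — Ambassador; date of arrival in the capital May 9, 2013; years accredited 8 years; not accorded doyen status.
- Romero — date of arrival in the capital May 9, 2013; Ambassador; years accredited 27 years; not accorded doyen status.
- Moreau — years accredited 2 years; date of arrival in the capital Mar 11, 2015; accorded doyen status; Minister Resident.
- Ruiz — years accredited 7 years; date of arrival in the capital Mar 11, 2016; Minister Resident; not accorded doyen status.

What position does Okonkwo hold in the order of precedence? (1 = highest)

2

By class of mission: Romero, Okonkwo, Castillo and Lund (Ambassador); then Moreau, Mendoza, Ruiz, Fontaine and Kapoor (Minister Resident).
Among Romero, Okonkwo, Castillo and Lund, by date of arrival in the capital (earlier first): Romero, Okonkwo and Castillo (May 9, 2013) before Lund (Dec 18, 2017).
Among Romero, Okonkwo and Castillo, by years accredited (higher first): Romero (27 years) before Okonkwo (8 years) before Castillo (6 years).
Among Moreau, Mendoza, Ruiz, Fontaine and Kapoor, by date of arrival in the capital (earlier first): Moreau (Mar 11, 2015) before Mendoza and Ruiz (Mar 11, 2016) before Fontaine and Kapoor (Aug 25, 2022).
Among Mendoza and Ruiz, by years accredited (higher first): Mendoza (23 years) before Ruiz (7 years).
Among Fontaine and Kapoor, by years accredited (higher first): Fontaine (28 years) before Kapoor (20 years).
Order: Romero, Okonkwo, Castillo, Lund, Moreau, Mendoza, Ruiz, Fontaine, Kapoor. So position 2.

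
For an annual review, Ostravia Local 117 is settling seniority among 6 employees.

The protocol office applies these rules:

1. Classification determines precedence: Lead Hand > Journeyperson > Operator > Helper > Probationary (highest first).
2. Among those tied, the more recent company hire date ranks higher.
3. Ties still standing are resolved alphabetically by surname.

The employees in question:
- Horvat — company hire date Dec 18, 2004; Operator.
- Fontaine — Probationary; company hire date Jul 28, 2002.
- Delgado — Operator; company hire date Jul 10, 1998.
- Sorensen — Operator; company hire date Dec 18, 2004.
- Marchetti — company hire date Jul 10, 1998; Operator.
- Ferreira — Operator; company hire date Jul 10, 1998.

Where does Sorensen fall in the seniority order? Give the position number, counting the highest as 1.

By classification: Horvat, Sorensen, Delgado, Ferreira and Marchetti (Operator); then Fontaine (Probationary).
Among Horvat, Sorensen, Delgado, Ferreira and Marchetti, by company hire date (later first): Horvat and Sorensen (Dec 18, 2004) before Delgado, Ferreira and Marchetti (Jul 10, 1998).
Among Horvat and Sorensen, alphabetically by surname: Horvat before Sorensen.
Among Delgado, Ferreira and Marchetti, alphabetically by surname: Delgado before Ferreira before Marchetti.
Order: Horvat, Sorensen, Delgado, Ferreira, Marchetti, Fontaine. So position 2.

2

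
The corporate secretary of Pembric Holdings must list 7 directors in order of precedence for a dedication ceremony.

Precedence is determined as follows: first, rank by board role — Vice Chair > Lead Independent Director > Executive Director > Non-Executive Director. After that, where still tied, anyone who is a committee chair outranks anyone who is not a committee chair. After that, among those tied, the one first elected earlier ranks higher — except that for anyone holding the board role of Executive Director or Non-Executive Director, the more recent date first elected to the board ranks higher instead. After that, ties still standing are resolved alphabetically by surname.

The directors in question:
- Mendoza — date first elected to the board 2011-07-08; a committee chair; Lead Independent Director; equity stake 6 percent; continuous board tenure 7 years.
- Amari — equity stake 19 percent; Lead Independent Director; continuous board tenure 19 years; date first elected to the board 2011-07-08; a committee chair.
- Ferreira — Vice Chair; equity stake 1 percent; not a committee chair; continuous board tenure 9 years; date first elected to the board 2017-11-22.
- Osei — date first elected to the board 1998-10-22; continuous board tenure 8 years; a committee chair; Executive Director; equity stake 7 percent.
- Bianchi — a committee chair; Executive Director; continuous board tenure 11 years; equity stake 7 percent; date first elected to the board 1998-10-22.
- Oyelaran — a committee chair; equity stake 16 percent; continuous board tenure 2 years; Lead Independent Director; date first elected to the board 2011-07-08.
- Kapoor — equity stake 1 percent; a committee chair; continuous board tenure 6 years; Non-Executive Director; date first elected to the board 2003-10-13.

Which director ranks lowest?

By board role: Ferreira (Vice Chair); then Amari, Mendoza and Oyelaran (Lead Independent Director); then Bianchi and Osei (Executive Director); then Kapoor (Non-Executive Director).
Amari, Mendoza and Oyelaran are each a committee chair, so the next rule applies.
Amari, Mendoza and Oyelaran all have date first elected to the board 2011-07-08, so the next rule applies.
Among Amari, Mendoza and Oyelaran, alphabetically by surname: Amari before Mendoza before Oyelaran.
Bianchi and Osei are each a committee chair, so the next rule applies.
Bianchi and Osei both have date first elected to the board 1998-10-22, so the next rule applies.
Among Bianchi and Osei, alphabetically by surname: Bianchi before Osei.
Order: Ferreira, Amari, Mendoza, Oyelaran, Bianchi, Osei, Kapoor.

Kapoor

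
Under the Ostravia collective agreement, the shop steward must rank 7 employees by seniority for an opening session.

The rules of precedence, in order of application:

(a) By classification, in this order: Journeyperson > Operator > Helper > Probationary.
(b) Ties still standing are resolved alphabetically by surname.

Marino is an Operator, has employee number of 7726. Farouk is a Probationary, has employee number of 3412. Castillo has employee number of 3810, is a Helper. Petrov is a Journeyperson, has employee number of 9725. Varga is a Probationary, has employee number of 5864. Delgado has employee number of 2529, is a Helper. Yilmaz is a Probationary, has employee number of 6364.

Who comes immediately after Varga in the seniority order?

Yilmaz

By classification: Petrov (Journeyperson); then Marino (Operator); then Castillo and Delgado (Helper); then Farouk, Varga and Yilmaz (Probationary).
Among Castillo and Delgado, alphabetically by surname: Castillo before Delgado.
Among Farouk, Varga and Yilmaz, alphabetically by surname: Farouk before Varga before Yilmaz.
Order: Petrov, Marino, Castillo, Delgado, Farouk, Varga, Yilmaz.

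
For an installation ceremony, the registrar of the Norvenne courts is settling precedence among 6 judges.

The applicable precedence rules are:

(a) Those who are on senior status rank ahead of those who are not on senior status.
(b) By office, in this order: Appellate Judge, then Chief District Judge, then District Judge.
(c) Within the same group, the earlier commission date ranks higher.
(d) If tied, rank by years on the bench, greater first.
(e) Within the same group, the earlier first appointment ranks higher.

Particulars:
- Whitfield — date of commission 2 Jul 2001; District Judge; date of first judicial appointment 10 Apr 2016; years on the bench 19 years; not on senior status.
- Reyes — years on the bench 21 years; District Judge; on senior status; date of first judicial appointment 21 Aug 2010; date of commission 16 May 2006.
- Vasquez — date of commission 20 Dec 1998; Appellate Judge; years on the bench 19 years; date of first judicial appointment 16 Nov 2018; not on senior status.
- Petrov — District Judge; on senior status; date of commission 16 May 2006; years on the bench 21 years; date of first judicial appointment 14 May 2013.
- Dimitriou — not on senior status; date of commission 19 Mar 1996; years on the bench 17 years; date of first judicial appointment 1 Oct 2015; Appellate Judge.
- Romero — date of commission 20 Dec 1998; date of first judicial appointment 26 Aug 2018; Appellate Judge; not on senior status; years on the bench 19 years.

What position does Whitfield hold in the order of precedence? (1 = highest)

6

By the first rule: Reyes and Petrov (both on senior status); then Dimitriou, Romero, Vasquez and Whitfield (each not on senior status).
Reyes and Petrov are each District Judge, so the next rule applies.
Reyes and Petrov both have date of commission 16 May 2006, so the next rule applies.
Reyes and Petrov both have years on the bench 21 years, so the next rule applies.
Among Reyes and Petrov, by date of first judicial appointment (earlier first): Reyes (21 Aug 2010) before Petrov (14 May 2013).
Among Dimitriou, Romero, Vasquez and Whitfield, by office: Dimitriou, Romero and Vasquez (Appellate Judge) before Whitfield (District Judge).
Among Dimitriou, Romero and Vasquez, by date of commission (earlier first): Dimitriou (19 Mar 1996) before Romero and Vasquez (20 Dec 1998).
Romero and Vasquez both have years on the bench 19 years, so the next rule applies.
Among Romero and Vasquez, by date of first judicial appointment (earlier first): Romero (26 Aug 2018) before Vasquez (16 Nov 2018).
Order: Reyes, Petrov, Dimitriou, Romero, Vasquez, Whitfield. So position 6.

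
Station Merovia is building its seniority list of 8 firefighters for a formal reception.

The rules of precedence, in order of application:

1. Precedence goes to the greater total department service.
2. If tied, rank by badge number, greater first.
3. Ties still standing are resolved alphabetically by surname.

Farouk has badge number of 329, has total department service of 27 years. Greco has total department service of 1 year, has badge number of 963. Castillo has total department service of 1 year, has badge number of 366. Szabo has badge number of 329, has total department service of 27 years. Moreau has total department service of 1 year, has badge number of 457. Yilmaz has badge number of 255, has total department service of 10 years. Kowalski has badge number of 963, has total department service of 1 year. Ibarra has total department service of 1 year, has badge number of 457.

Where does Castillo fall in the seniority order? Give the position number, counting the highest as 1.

8

By total department service (higher first): Farouk and Szabo (both 27 years); then Yilmaz (10 years); then Greco, Kowalski, Ibarra, Moreau and Castillo (each 1 year).
Farouk and Szabo both have badge number 329, so the next rule applies.
Among Farouk and Szabo, alphabetically by surname: Farouk before Szabo.
Among Greco, Kowalski, Ibarra, Moreau and Castillo, by badge number (higher first): Greco and Kowalski (963) before Ibarra and Moreau (457) before Castillo (366).
Among Greco and Kowalski, alphabetically by surname: Greco before Kowalski.
Among Ibarra and Moreau, alphabetically by surname: Ibarra before Moreau.
Order: Farouk, Szabo, Yilmaz, Greco, Kowalski, Ibarra, Moreau, Castillo. So position 8.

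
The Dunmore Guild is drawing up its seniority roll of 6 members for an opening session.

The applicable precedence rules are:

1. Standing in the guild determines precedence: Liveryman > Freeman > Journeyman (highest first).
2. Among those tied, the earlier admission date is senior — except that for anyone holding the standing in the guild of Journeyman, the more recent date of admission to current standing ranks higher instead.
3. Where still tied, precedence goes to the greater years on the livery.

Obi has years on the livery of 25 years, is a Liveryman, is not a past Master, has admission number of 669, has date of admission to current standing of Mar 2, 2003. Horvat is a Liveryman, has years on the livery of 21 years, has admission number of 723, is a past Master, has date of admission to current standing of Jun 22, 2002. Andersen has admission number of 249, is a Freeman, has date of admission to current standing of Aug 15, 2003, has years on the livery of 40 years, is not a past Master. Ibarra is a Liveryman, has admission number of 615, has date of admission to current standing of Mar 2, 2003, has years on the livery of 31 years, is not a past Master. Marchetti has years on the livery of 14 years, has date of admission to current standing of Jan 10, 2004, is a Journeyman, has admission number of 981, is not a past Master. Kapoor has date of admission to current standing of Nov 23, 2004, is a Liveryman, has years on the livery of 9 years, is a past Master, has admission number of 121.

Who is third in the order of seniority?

By standing in the guild: Horvat, Ibarra, Obi and Kapoor (Liveryman); then Andersen (Freeman); then Marchetti (Journeyman).
Among Horvat, Ibarra, Obi and Kapoor, by date of admission to current standing (earlier first): Horvat (Jun 22, 2002) before Ibarra and Obi (Mar 2, 2003) before Kapoor (Nov 23, 2004).
Among Ibarra and Obi, by years on the livery (higher first): Ibarra (31 years) before Obi (25 years).
Order: Horvat, Ibarra, Obi, Kapoor, Andersen, Marchetti.

Obi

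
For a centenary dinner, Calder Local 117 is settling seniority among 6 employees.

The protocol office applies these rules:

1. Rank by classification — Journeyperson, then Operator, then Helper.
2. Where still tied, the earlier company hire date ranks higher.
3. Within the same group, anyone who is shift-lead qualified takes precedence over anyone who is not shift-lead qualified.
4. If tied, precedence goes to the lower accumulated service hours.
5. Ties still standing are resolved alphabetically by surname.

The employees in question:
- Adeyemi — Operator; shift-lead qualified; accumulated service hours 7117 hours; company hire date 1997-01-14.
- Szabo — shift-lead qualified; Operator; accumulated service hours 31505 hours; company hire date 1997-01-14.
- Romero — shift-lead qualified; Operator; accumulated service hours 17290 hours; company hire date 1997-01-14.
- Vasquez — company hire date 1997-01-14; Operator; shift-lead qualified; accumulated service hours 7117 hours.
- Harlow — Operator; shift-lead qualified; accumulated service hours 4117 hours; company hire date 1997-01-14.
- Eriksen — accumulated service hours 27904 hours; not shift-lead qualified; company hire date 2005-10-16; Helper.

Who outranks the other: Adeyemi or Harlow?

By classification: Harlow, Adeyemi, Vasquez, Romero and Szabo (Operator); then Eriksen (Helper).
Harlow, Adeyemi, Vasquez, Romero and Szabo all have company hire date 1997-01-14, so the next rule applies.
Harlow, Adeyemi, Vasquez, Romero and Szabo are each shift-lead qualified, so the next rule applies.
Among Harlow, Adeyemi, Vasquez, Romero and Szabo, by accumulated service hours (lower first): Harlow (4117 hours) before Adeyemi and Vasquez (7117 hours) before Romero (17290 hours) before Szabo (31505 hours).
Among Adeyemi and Vasquez, alphabetically by surname: Adeyemi before Vasquez.
So Harlow takes precedence.

Harlow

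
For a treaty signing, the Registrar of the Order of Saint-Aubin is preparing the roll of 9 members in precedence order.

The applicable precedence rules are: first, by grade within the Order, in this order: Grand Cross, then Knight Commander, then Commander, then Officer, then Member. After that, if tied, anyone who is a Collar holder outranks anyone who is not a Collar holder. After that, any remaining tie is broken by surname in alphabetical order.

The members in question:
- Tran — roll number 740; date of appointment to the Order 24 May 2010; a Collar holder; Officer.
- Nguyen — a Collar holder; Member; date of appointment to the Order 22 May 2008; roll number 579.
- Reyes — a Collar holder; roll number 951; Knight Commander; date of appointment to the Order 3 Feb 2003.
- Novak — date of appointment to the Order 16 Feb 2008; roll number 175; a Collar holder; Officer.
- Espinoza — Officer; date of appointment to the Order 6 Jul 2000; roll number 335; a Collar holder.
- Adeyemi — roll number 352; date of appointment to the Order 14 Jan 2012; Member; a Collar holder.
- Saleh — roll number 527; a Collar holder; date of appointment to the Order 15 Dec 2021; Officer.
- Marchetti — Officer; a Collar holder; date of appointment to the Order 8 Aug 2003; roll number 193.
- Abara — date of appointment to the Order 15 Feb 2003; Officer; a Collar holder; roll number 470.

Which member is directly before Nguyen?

Adeyemi

By grade within the Order: Reyes (Knight Commander); then Abara, Espinoza, Marchetti, Novak, Saleh and Tran (Officer); then Adeyemi and Nguyen (Member).
Abara, Espinoza, Marchetti, Novak, Saleh and Tran are each a Collar holder, so the next rule applies.
Among Abara, Espinoza, Marchetti, Novak, Saleh and Tran, alphabetically by surname: Abara before Espinoza before Marchetti before Novak before Saleh before Tran.
Adeyemi and Nguyen are each a Collar holder, so the next rule applies.
Among Adeyemi and Nguyen, alphabetically by surname: Adeyemi before Nguyen.
Order: Reyes, Abara, Espinoza, Marchetti, Novak, Saleh, Tran, Adeyemi, Nguyen.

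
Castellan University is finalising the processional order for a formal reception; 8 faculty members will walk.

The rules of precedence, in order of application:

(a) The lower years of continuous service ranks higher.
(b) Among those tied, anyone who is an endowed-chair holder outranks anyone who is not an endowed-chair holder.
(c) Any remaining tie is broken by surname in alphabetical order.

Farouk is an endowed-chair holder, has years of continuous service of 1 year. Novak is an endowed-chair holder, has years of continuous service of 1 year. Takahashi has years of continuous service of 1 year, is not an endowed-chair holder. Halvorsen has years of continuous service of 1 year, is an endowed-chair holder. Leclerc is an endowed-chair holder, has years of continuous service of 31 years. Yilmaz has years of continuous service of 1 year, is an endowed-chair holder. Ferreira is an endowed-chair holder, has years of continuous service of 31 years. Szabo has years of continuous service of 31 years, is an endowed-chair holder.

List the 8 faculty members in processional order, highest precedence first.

By years of continuous service (lower first): Farouk, Halvorsen, Novak, Yilmaz and Takahashi (each 1 year); then Ferreira, Leclerc and Szabo (each 31 years).
Among Farouk, Halvorsen, Novak, Yilmaz and Takahashi, an endowed-chair holder before not an endowed-chair holder: Farouk, Halvorsen, Novak and Yilmaz (an endowed-chair holder) before Takahashi (not an endowed-chair holder).
Among Farouk, Halvorsen, Novak and Yilmaz, alphabetically by surname: Farouk before Halvorsen before Novak before Yilmaz.
Ferreira, Leclerc and Szabo are each an endowed-chair holder, so the next rule applies.
Among Ferreira, Leclerc and Szabo, alphabetically by surname: Ferreira before Leclerc before Szabo.
Full order: Farouk, Halvorsen, Novak, Yilmaz, Takahashi, Ferreira, Leclerc, Szabo.

Farouk, Halvorsen, Novak, Yilmaz, Takahashi, Ferreira, Leclerc, Szabo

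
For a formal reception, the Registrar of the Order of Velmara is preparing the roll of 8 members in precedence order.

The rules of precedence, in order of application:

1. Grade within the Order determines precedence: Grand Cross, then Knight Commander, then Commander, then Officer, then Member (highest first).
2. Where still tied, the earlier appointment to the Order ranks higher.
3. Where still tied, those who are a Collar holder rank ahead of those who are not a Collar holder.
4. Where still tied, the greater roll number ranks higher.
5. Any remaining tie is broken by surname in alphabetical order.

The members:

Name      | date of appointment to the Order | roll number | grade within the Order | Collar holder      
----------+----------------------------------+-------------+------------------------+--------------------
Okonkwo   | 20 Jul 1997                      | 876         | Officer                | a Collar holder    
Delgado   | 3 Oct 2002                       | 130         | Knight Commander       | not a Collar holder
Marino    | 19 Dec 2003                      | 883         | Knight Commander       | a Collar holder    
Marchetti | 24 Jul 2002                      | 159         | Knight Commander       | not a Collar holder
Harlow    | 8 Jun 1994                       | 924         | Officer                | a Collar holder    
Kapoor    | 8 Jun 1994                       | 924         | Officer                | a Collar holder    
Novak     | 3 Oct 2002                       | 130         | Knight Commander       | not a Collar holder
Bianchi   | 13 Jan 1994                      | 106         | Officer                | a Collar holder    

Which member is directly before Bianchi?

Marino

By grade within the Order: Marchetti, Delgado, Novak and Marino (Knight Commander); then Bianchi, Harlow, Kapoor and Okonkwo (Officer).
Among Marchetti, Delgado, Novak and Marino, by date of appointment to the Order (earlier first): Marchetti (24 Jul 2002) before Delgado and Novak (3 Oct 2002) before Marino (19 Dec 2003).
Delgado and Novak are each not a Collar holder, so the next rule applies.
Delgado and Novak both have roll number 130, so the next rule applies.
Among Delgado and Novak, alphabetically by surname: Delgado before Novak.
Among Bianchi, Harlow, Kapoor and Okonkwo, by date of appointment to the Order (earlier first): Bianchi (13 Jan 1994) before Harlow and Kapoor (8 Jun 1994) before Okonkwo (20 Jul 1997).
Harlow and Kapoor are each a Collar holder, so the next rule applies.
Harlow and Kapoor both have roll number 924, so the next rule applies.
Among Harlow and Kapoor, alphabetically by surname: Harlow before Kapoor.
Order: Marchetti, Delgado, Novak, Marino, Bianchi, Harlow, Kapoor, Okonkwo.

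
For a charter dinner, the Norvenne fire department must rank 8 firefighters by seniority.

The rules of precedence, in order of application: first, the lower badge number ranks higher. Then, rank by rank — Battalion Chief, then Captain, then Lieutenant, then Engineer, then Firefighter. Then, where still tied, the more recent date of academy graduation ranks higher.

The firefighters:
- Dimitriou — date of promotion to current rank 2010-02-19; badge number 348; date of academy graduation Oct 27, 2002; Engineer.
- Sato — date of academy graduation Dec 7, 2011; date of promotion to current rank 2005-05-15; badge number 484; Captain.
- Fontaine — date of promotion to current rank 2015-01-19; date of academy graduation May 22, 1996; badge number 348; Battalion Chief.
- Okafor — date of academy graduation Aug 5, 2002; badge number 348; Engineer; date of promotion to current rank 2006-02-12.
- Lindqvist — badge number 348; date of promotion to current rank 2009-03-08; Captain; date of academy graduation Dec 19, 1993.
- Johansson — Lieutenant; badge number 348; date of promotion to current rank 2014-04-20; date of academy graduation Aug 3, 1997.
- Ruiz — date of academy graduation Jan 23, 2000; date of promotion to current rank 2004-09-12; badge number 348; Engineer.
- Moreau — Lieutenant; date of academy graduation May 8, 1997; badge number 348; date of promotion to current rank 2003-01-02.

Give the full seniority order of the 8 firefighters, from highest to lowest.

By badge number (lower first): Fontaine, Lindqvist, Johansson, Moreau, Dimitriou, Okafor and Ruiz (each 348); then Sato (484).
Among Fontaine, Lindqvist, Johansson, Moreau, Dimitriou, Okafor and Ruiz, by rank: Fontaine (Battalion Chief) before Lindqvist (Captain) before Johansson and Moreau (Lieutenant) before Dimitriou, Okafor and Ruiz (Engineer).
Among Johansson and Moreau, by date of academy graduation (later first): Johansson (Aug 3, 1997) before Moreau (May 8, 1997).
Among Dimitriou, Okafor and Ruiz, by date of academy graduation (later first): Dimitriou (Oct 27, 2002) before Okafor (Aug 5, 2002) before Ruiz (Jan 23, 2000).
Full order: Fontaine, Lindqvist, Johansson, Moreau, Dimitriou, Okafor, Ruiz, Sato.

Fontaine, Lindqvist, Johansson, Moreau, Dimitriou, Okafor, Ruiz, Sato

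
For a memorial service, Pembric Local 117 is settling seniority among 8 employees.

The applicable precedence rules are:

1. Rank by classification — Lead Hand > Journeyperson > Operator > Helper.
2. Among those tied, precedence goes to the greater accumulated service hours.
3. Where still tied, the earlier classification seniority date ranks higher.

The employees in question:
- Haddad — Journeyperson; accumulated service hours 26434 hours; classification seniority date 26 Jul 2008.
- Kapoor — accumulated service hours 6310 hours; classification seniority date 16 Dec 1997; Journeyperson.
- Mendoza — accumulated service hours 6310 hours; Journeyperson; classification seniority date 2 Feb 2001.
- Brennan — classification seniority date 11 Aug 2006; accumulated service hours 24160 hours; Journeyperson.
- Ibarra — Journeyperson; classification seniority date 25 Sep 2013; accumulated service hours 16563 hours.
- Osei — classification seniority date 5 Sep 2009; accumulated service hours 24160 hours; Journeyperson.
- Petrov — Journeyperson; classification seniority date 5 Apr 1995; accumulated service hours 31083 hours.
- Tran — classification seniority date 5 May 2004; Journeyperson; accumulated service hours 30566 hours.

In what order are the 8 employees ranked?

By classification: Petrov, Tran, Haddad, Brennan, Osei, Ibarra, Kapoor and Mendoza (Journeyperson).
Among Petrov, Tran, Haddad, Brennan, Osei, Ibarra, Kapoor and Mendoza, by accumulated service hours (higher first): Petrov (31083 hours) before Tran (30566 hours) before Haddad (26434 hours) before Brennan and Osei (24160 hours) before Ibarra (16563 hours) before Kapoor and Mendoza (6310 hours).
Among Brennan and Osei, by classification seniority date (earlier first): Brennan (11 Aug 2006) before Osei (5 Sep 2009).
Among Kapoor and Mendoza, by classification seniority date (earlier first): Kapoor (16 Dec 1997) before Mendoza (2 Feb 2001).
Full order: Petrov, Tran, Haddad, Brennan, Osei, Ibarra, Kapoor, Mendoza.

Petrov, Tran, Haddad, Brennan, Osei, Ibarra, Kapoor, Mendoza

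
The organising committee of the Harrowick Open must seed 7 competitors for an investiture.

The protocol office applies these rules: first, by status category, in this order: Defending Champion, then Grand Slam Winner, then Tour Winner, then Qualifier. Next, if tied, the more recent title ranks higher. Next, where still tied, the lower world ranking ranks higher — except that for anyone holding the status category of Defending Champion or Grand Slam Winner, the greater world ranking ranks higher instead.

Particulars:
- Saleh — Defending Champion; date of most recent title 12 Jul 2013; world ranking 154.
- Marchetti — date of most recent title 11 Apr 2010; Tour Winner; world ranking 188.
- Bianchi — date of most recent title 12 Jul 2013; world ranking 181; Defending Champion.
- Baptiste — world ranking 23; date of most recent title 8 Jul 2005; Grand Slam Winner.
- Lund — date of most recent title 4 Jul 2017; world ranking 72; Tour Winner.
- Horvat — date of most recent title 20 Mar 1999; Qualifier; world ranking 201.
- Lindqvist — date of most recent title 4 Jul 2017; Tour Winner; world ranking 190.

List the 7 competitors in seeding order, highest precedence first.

By status category: Bianchi and Saleh (Defending Champion); then Baptiste (Grand Slam Winner); then Lund, Lindqvist and Marchetti (Tour Winner); then Horvat (Qualifier).
Bianchi and Saleh both have date of most recent title 12 Jul 2013, so the next rule applies.
Among Bianchi and Saleh, by world ranking (higher first) (reversed rule for this group): Bianchi (181) before Saleh (154).
Among Lund, Lindqvist and Marchetti, by date of most recent title (later first): Lund and Lindqvist (4 Jul 2017) before Marchetti (11 Apr 2010).
Among Lund and Lindqvist, by world ranking (lower first): Lund (72) before Lindqvist (190).
Full order: Bianchi, Saleh, Baptiste, Lund, Lindqvist, Marchetti, Horvat.

Bianchi, Saleh, Baptiste, Lund, Lindqvist, Marchetti, Horvat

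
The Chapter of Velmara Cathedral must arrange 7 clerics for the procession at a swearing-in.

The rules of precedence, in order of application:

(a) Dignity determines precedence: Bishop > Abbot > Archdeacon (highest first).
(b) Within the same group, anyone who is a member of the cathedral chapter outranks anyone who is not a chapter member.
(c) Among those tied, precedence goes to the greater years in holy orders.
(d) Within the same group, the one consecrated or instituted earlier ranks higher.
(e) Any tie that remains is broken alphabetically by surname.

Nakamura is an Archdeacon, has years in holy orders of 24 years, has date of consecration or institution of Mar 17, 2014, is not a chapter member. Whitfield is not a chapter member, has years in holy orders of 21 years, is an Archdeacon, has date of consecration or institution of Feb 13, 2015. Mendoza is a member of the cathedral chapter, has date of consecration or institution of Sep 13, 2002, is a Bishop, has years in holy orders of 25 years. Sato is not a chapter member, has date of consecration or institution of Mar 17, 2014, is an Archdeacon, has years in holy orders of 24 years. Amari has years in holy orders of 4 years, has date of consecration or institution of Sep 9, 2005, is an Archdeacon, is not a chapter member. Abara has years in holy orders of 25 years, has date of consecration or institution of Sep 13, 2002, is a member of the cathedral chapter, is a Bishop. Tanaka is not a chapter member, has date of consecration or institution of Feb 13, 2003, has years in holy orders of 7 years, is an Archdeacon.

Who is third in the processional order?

Nakamura

By dignity: Abara and Mendoza (Bishop); then Nakamura, Sato, Whitfield, Tanaka and Amari (Archdeacon).
Abara and Mendoza are each a member of the cathedral chapter, so the next rule applies.
Abara and Mendoza both have years in holy orders 25 years, so the next rule applies.
Abara and Mendoza both have date of consecration or institution Sep 13, 2002, so the next rule applies.
Among Abara and Mendoza, alphabetically by surname: Abara before Mendoza.
Nakamura, Sato, Whitfield, Tanaka and Amari are each not a chapter member, so the next rule applies.
Among Nakamura, Sato, Whitfield, Tanaka and Amari, by years in holy orders (higher first): Nakamura and Sato (24 years) before Whitfield (21 years) before Tanaka (7 years) before Amari (4 years).
Nakamura and Sato both have date of consecration or institution Mar 17, 2014, so the next rule applies.
Among Nakamura and Sato, alphabetically by surname: Nakamura before Sato.
Order: Abara, Mendoza, Nakamura, Sato, Whitfield, Tanaka, Amari.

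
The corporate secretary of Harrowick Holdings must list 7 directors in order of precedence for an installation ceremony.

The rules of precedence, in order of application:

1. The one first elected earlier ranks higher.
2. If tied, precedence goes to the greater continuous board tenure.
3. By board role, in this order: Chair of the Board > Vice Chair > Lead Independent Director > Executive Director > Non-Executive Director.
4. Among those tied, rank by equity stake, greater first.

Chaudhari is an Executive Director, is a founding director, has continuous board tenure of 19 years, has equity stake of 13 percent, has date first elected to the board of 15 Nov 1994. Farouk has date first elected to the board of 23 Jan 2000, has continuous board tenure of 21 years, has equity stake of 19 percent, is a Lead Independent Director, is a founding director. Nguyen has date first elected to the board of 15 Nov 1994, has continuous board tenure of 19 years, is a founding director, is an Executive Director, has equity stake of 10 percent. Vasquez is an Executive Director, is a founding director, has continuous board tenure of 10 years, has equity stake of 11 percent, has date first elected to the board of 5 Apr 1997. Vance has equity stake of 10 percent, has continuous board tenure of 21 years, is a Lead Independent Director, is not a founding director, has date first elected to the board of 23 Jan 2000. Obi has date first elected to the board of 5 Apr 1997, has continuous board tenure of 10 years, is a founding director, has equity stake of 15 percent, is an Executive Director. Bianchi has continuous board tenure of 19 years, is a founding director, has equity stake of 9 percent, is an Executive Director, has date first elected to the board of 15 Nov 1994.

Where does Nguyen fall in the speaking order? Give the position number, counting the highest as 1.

By date first elected to the board (earlier first): Chaudhari, Nguyen and Bianchi (each 15 Nov 1994); then Obi and Vasquez (both 5 Apr 1997); then Farouk and Vance (both 23 Jan 2000).
Chaudhari, Nguyen and Bianchi all have continuous board tenure 19 years, so the next rule applies.
Chaudhari, Nguyen and Bianchi are each Executive Director, so the next rule applies.
Among Chaudhari, Nguyen and Bianchi, by equity stake (higher first): Chaudhari (13 percent) before Nguyen (10 percent) before Bianchi (9 percent).
Obi and Vasquez both have continuous board tenure 10 years, so the next rule applies.
Obi and Vasquez are each Executive Director, so the next rule applies.
Among Obi and Vasquez, by equity stake (higher first): Obi (15 percent) before Vasquez (11 percent).
Farouk and Vance both have continuous board tenure 21 years, so the next rule applies.
Farouk and Vance are each Lead Independent Director, so the next rule applies.
Among Farouk and Vance, by equity stake (higher first): Farouk (19 percent) before Vance (10 percent).
Order: Chaudhari, Nguyen, Bianchi, Obi, Vasquez, Farouk, Vance. So position 2.

2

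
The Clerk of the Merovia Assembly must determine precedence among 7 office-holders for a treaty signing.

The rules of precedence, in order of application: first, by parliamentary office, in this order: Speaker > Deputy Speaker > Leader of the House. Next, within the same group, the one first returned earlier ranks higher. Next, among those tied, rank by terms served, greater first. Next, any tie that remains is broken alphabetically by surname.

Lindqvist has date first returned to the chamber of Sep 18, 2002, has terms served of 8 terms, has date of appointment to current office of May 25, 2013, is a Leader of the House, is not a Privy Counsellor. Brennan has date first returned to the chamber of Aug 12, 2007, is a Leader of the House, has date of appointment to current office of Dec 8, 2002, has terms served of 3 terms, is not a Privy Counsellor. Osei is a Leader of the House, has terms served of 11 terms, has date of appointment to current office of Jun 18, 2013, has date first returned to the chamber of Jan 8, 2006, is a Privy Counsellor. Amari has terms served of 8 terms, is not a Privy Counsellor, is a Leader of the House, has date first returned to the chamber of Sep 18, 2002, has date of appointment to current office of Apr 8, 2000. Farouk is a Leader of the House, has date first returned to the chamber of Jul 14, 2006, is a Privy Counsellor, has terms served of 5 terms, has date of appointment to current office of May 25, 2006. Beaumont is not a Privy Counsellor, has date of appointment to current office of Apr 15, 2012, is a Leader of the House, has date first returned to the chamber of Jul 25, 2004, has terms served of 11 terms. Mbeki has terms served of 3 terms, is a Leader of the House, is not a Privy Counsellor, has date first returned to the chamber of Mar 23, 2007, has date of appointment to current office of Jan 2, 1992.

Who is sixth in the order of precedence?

By parliamentary office: Amari, Lindqvist, Beaumont, Osei, Farouk, Mbeki and Brennan (Leader of the House).
Among Amari, Lindqvist, Beaumont, Osei, Farouk, Mbeki and Brennan, by date first returned to the chamber (earlier first): Amari and Lindqvist (Sep 18, 2002) before Beaumont (Jul 25, 2004) before Osei (Jan 8, 2006) before Farouk (Jul 14, 2006) before Mbeki (Mar 23, 2007) before Brennan (Aug 12, 2007).
Amari and Lindqvist both have terms served 8 terms, so the next rule applies.
Among Amari and Lindqvist, alphabetically by surname: Amari before Lindqvist.
Order: Amari, Lindqvist, Beaumont, Osei, Farouk, Mbeki, Brennan.

Mbeki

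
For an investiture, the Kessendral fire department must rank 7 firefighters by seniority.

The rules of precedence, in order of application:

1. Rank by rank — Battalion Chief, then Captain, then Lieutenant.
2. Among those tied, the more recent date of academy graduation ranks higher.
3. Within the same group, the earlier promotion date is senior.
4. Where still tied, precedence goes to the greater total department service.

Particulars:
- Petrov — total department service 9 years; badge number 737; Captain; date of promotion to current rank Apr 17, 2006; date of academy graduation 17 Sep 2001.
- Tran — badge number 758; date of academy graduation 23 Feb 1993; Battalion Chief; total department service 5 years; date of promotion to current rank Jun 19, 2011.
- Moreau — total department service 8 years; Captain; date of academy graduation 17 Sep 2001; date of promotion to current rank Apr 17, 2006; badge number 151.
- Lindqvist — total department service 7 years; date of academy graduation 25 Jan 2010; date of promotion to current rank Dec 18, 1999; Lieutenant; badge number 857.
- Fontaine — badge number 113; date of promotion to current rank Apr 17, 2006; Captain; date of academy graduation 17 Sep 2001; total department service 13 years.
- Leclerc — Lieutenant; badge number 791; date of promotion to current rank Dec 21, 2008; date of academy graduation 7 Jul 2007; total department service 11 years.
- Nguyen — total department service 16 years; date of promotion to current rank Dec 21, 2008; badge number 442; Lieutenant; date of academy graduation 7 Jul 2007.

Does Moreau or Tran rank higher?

By rank: Tran (Battalion Chief); then Fontaine, Petrov and Moreau (Captain); then Lindqvist, Nguyen and Leclerc (Lieutenant).
Fontaine, Petrov and Moreau all have date of academy graduation 17 Sep 2001, so the next rule applies.
Fontaine, Petrov and Moreau all have date of promotion to current rank Apr 17, 2006, so the next rule applies.
Among Fontaine, Petrov and Moreau, by total department service (higher first): Fontaine (13 years) before Petrov (9 years) before Moreau (8 years).
Among Lindqvist, Nguyen and Leclerc, by date of academy graduation (later first): Lindqvist (25 Jan 2010) before Nguyen and Leclerc (7 Jul 2007).
Nguyen and Leclerc both have date of promotion to current rank Dec 21, 2008, so the next rule applies.
Among Nguyen and Leclerc, by total department service (higher first): Nguyen (16 years) before Leclerc (11 years).
So Tran takes precedence.

Tran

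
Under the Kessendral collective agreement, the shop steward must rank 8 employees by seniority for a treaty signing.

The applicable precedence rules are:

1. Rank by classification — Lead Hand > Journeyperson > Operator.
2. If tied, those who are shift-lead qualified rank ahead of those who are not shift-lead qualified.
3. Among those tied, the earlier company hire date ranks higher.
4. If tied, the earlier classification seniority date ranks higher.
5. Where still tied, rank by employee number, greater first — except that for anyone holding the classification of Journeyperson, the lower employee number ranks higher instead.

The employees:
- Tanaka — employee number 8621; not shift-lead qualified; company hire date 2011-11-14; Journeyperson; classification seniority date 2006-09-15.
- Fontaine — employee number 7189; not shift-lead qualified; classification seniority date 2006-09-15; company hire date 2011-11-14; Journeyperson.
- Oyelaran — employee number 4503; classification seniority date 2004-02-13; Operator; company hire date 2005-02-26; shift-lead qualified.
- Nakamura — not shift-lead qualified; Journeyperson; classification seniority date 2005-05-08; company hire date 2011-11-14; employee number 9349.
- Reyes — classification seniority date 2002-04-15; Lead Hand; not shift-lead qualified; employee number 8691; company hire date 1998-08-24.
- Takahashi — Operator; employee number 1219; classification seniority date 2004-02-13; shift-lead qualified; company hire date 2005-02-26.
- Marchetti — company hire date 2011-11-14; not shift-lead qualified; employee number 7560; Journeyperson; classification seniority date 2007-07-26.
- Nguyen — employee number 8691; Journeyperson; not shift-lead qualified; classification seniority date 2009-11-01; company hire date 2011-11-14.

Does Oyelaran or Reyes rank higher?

By classification: Reyes (Lead Hand); then Nakamura, Fontaine, Tanaka, Marchetti and Nguyen (Journeyperson); then Oyelaran and Takahashi (Operator).
Nakamura, Fontaine, Tanaka, Marchetti and Nguyen are each not shift-lead qualified, so the next rule applies.
Nakamura, Fontaine, Tanaka, Marchetti and Nguyen all have company hire date 2011-11-14, so the next rule applies.
Among Nakamura, Fontaine, Tanaka, Marchetti and Nguyen, by classification seniority date (earlier first): Nakamura (2005-05-08) before Fontaine and Tanaka (2006-09-15) before Marchetti (2007-07-26) before Nguyen (2009-11-01).
Among Fontaine and Tanaka, by employee number (lower first) (reversed rule for this group): Fontaine (7189) before Tanaka (8621).
Oyelaran and Takahashi are each shift-lead qualified, so the next rule applies.
Oyelaran and Takahashi both have company hire date 2005-02-26, so the next rule applies.
Oyelaran and Takahashi both have classification seniority date 2004-02-13, so the next rule applies.
Among Oyelaran and Takahashi, by employee number (higher first): Oyelaran (4503) before Takahashi (1219).
So Reyes takes precedence.

Reyes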